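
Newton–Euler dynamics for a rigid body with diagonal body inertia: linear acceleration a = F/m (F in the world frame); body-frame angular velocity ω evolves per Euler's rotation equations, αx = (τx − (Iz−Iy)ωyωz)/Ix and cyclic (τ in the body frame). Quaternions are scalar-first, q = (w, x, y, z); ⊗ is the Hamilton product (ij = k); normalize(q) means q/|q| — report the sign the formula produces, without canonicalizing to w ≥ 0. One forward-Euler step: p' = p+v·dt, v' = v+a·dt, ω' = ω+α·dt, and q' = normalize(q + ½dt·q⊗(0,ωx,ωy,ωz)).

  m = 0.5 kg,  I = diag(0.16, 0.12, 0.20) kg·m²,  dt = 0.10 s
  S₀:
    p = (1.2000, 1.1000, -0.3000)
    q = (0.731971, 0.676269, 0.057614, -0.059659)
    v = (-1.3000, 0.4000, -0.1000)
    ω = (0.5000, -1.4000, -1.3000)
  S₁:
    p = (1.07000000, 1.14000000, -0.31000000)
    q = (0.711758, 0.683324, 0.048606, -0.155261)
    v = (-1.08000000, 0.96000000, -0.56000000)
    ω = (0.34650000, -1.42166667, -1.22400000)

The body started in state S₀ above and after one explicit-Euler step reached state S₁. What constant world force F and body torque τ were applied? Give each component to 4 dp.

F = (1.1000, 2.8000, -2.3000)
τ = (-0.1000, 0.0000, 0.1800)

Δω = ω₁−ω₀ = (-0.15350000, -0.02166667, 0.07600000)
applied torque τ = (-0.1000, 0.0000, 0.1800)
velocity change Δv = (0.22000000, 0.56000000, -0.46000000)
F = m·Δv/dt = (1.1000, 2.8000, -2.3000)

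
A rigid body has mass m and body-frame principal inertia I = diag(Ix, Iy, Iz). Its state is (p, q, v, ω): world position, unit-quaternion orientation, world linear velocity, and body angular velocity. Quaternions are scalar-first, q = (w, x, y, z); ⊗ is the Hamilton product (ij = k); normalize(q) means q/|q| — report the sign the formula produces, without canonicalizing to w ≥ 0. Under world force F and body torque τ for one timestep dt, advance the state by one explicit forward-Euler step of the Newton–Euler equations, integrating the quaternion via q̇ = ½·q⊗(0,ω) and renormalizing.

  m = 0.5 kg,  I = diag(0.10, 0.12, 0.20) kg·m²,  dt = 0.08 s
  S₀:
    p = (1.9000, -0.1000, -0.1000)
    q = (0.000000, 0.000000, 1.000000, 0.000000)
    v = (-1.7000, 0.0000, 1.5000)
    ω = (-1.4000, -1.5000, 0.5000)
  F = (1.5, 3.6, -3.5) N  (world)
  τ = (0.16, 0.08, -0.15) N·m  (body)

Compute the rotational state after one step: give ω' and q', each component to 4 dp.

ω' = (-1.2240, -1.4933, 0.4232)
q' = (0.0598, 0.0199, 0.9965, 0.0558)

α = I⁻¹(τ − ω×Iω) = (2.2000, 0.0833, -0.9600)
ω + α·dt = (-1.2240, -1.4933, 0.4232)
Hamilton product q⊗(0,ω) = (1.5000000, 0.5000000, 0.0000000, 1.4000000)
updated quaternion q' = (0.0598, 0.0199, 0.9965, 0.0558)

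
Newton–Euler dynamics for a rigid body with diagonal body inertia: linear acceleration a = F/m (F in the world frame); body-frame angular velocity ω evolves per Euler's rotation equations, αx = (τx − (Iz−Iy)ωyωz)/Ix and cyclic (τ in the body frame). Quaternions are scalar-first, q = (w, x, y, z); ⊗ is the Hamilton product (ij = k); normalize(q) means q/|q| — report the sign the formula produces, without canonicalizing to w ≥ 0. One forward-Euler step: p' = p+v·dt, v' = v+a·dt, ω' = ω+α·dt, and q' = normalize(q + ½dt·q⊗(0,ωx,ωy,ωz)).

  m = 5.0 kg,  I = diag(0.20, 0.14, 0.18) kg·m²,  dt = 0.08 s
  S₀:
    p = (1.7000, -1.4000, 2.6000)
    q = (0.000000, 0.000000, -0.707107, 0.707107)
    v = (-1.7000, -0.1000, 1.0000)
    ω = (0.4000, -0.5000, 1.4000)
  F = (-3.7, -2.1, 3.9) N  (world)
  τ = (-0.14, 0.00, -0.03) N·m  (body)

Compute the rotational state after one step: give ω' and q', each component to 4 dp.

ω' = (0.3552, -0.5064, 1.3813)
q' = (-0.0536, -0.0254, -0.6945, 0.7171)

ω×(Iω) gyroscopic = (-0.0280, 0.0112, 0.0120)
(τ − ω×Iω)/I = (-0.5600, -0.0800, -0.2333)
new body rate ω' = (0.3552, -0.5064, 1.3813)
2q̇ = q⊗(0,ω) = (-1.3435033, -0.6363963, 0.2828428, 0.2828428)
q' = normalize(q + ½dt·q⊗(0,ω)) = (-0.0536, -0.0254, -0.6945, 0.7171)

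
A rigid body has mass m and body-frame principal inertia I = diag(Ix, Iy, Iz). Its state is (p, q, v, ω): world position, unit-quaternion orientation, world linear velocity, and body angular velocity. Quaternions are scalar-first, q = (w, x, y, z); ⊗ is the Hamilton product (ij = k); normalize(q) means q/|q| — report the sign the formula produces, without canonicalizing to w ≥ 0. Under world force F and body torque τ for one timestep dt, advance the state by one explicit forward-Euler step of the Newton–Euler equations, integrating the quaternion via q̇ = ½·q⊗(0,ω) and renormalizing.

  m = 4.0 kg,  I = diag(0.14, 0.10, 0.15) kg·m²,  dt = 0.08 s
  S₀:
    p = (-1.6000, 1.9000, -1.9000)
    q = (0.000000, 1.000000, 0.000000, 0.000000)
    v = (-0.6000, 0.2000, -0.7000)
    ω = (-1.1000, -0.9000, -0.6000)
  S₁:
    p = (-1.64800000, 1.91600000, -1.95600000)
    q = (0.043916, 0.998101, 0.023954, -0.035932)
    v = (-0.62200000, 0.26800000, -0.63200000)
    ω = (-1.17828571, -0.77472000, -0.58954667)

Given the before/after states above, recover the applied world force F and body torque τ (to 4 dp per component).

F = (-1.1000, 3.4000, 3.4000)
τ = (-0.1100, 0.1500, -0.0200)

velocity change Δv = (-0.02200000, 0.06800000, 0.06800000)
F = m·Δv/dt = (-1.1000, 3.4000, 3.4000)
rate change Δω = (-0.07828571, 0.12528000, 0.01045333)
precession coupling = (0.0270, -0.0066, -0.0396)
I·α + gyro = (-0.1100, 0.1500, -0.0200)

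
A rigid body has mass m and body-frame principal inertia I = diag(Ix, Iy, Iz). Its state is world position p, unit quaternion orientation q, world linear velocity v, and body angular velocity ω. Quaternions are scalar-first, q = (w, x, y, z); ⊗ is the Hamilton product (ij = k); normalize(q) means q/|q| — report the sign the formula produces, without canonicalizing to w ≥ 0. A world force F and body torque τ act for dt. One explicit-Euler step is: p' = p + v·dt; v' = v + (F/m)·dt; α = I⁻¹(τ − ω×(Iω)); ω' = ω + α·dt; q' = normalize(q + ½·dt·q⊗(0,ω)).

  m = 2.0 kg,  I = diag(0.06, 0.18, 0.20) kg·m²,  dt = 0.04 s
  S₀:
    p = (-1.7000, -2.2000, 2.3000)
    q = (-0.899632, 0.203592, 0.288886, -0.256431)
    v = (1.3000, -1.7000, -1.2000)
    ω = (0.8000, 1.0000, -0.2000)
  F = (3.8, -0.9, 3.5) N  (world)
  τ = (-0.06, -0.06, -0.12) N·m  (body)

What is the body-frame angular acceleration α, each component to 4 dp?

gyro term ω×Iω = (-0.0040, 0.0224, 0.0960)
angular accel α = (-0.9333, -0.4578, -1.0800)

α = (-0.9333, -0.4578, -1.0800)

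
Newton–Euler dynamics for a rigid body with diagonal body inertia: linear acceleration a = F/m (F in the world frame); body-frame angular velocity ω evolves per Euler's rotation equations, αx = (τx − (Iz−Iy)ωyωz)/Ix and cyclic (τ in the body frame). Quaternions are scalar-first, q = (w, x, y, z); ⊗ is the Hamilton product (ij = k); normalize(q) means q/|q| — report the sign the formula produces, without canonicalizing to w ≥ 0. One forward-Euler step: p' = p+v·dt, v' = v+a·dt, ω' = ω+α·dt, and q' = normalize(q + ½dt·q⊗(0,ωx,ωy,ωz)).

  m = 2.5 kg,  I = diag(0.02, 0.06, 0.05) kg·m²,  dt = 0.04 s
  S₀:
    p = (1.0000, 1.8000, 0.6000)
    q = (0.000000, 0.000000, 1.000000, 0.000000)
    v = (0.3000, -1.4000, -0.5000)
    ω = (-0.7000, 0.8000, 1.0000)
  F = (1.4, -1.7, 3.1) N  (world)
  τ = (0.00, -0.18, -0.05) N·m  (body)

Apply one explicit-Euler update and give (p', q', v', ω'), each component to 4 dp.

gyro term ω×Iω = (-0.0080, 0.0210, -0.0224)
(τ − ω×Iω)/I = (0.4000, -3.3500, -0.5520)
ω + α·dt = (-0.6840, 0.6660, 0.9779)
Hamilton product q⊗(0,ω) = (-0.8000000, 1.0000000, 0.0000000, 0.7000000)
updated quaternion q' = (-0.0160, 0.0200, 0.9996, 0.0140)
p + v·dt = (1.0120, 1.7440, 0.5800)
v' = v + a·dt = (0.3224, -1.4272, -0.4504)

p' = (1.0120, 1.7440, 0.5800)
q' = (-0.0160, 0.0200, 0.9996, 0.0140)
v' = (0.3224, -1.4272, -0.4504)
ω' = (-0.6840, 0.6660, 0.9779)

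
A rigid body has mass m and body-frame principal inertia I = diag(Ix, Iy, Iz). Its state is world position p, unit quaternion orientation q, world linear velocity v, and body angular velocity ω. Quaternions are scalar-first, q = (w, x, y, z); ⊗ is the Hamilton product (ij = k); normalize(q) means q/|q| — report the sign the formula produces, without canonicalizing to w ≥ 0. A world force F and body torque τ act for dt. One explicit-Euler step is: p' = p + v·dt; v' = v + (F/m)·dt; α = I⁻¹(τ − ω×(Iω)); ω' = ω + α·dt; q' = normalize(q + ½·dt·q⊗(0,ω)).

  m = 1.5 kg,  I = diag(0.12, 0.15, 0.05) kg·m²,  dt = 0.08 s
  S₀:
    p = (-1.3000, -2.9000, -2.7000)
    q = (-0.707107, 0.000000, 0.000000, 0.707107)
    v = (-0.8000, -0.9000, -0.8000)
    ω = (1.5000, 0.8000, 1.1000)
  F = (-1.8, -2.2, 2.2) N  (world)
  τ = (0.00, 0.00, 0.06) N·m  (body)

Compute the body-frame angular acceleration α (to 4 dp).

α = (0.7333, -0.7700, 0.4800)

ω×(Iω) gyroscopic = (-0.0880, 0.1155, 0.0360)
angular accel α = (0.7333, -0.7700, 0.4800)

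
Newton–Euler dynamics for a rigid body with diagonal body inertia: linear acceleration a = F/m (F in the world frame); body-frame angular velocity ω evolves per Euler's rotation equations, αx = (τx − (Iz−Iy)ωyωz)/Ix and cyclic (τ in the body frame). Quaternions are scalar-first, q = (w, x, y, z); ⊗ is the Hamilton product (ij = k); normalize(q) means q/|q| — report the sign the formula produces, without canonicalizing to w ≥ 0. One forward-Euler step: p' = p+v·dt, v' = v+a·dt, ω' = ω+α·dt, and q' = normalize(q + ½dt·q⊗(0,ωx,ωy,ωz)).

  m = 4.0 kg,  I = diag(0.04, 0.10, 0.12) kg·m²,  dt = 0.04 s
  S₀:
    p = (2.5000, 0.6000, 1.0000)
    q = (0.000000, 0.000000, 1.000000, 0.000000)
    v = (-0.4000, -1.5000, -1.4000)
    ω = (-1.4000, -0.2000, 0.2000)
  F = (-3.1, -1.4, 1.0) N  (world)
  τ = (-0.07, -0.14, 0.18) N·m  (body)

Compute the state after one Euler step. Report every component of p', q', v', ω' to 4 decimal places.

ω×(Iω) gyroscopic = (-0.0008, 0.0224, 0.0168)
angular accel α = (-1.7300, -1.6240, 1.3600)
ω + α·dt = (-1.4692, -0.2650, 0.2544)
Hamilton product q⊗(0,ω) = (0.2000000, 0.2000000, 0.0000000, 1.4000000)
updated quaternion q' = (0.0040, 0.0040, 0.9996, 0.0280)
linear accel F/m = (-0.7750, -0.3500, 0.2500)
p' = p + v·dt = (2.4840, 0.5400, 0.9440)
new velocity v' = (-0.4310, -1.5140, -1.3900)

p' = (2.4840, 0.5400, 0.9440)
q' = (0.0040, 0.0040, 0.9996, 0.0280)
v' = (-0.4310, -1.5140, -1.3900)
ω' = (-1.4692, -0.2650, 0.2544)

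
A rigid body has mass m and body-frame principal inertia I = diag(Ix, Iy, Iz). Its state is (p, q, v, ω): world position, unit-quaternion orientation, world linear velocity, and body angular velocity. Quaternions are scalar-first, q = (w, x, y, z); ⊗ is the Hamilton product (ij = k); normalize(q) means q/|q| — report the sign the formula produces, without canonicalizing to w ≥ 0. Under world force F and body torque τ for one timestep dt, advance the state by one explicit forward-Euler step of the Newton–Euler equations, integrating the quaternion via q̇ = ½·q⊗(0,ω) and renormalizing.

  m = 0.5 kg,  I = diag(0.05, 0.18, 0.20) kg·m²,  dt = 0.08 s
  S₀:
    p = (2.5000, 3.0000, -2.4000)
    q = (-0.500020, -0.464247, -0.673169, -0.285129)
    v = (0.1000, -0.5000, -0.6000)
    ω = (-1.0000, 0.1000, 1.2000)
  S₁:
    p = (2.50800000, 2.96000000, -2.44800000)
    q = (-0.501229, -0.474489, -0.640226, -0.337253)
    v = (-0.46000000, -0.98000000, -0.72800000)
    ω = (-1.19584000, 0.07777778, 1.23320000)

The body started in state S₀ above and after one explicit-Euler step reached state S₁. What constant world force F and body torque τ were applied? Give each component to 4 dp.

F = (-3.5000, -3.0000, -0.8000)
τ = (-0.1200, 0.1300, 0.0700)

Δω = ω₁−ω₀ = (-0.19584000, -0.02222222, 0.03320000)
ω₀×(Iω₀) = (0.0024, 0.1800, -0.0130)
I·α + gyro = (-0.1200, 0.1300, 0.0700)
Δv = v₁−v₀ = (-0.56000000, -0.48000000, -0.12800000)
applied force F = (-3.5000, -3.0000, -0.8000)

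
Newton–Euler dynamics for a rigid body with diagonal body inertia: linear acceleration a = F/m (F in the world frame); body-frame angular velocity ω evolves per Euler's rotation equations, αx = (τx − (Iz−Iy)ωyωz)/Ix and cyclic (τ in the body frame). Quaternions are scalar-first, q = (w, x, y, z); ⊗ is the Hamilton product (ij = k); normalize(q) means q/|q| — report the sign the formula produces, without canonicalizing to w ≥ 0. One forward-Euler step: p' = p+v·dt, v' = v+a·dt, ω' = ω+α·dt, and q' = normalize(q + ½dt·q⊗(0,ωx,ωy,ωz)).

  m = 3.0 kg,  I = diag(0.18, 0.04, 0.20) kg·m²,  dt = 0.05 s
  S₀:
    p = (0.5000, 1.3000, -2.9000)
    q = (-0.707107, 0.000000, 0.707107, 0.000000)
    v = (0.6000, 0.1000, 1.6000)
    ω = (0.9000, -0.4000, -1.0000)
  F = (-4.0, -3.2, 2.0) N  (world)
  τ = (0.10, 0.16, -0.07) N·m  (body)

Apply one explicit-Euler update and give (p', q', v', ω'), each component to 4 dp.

precession coupling ω×(Iω) = (0.0640, 0.0180, 0.0504)
α = I⁻¹(τ − ω×Iω) = (0.2000, 3.5500, -0.6020)
ω' = ω + α·dt = (0.9100, -0.2225, -1.0301)
Hamilton product q⊗(0,ω) = (0.2828428, -1.3435033, 0.2828428, 0.0707107)
updated quaternion q' = (-0.6996, -0.0336, 0.7137, 0.0018)
a = F/m = (-1.3333, -1.0667, 0.6667)
p' = p + v·dt = (0.5300, 1.3050, -2.8200)
v + (F/m)dt = (0.5333, 0.0467, 1.6333)

p' = (0.5300, 1.3050, -2.8200)
q' = (-0.6996, -0.0336, 0.7137, 0.0018)
v' = (0.5333, 0.0467, 1.6333)
ω' = (0.9100, -0.2225, -1.0301)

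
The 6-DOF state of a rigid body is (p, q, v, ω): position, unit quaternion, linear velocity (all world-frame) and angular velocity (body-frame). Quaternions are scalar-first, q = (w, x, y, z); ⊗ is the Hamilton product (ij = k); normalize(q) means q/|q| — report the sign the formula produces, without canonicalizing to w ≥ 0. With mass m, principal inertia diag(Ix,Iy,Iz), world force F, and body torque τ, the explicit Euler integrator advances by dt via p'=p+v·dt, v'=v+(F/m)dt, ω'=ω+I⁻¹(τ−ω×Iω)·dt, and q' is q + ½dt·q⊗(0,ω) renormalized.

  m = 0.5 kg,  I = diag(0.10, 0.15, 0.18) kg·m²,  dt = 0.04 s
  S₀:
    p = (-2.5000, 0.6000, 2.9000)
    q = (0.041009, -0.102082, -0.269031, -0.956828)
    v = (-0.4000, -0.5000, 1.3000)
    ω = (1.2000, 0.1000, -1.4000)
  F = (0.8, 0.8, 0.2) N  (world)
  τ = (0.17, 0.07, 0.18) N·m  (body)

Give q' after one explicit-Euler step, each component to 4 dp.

q' = (0.0172, -0.0916, -0.2946, -0.9511)

2q̇ = q⊗(0,ω) = (-1.1901577, 0.5215370, -1.2870075, 0.2552164)
q' = normalize(q + ½dt·q⊗(0,ω)) = (0.0172, -0.0916, -0.2946, -0.9511)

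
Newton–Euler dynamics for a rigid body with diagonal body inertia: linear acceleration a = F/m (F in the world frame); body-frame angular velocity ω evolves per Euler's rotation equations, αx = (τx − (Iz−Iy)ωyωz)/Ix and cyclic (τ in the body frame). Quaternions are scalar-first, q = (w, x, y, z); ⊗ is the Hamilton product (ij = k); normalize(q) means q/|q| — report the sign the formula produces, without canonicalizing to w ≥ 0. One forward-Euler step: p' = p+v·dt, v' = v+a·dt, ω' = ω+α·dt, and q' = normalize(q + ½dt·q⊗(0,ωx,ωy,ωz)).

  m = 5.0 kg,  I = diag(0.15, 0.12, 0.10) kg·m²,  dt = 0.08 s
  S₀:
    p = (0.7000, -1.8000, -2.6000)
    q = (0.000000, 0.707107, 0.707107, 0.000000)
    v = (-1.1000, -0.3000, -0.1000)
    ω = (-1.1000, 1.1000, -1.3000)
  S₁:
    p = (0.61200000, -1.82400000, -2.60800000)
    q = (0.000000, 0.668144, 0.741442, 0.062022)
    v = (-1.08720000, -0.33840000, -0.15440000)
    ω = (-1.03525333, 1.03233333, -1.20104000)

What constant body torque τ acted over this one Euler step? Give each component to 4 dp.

rate change Δω = (0.06474667, -0.06766667, 0.09896000)
ω₀×(Iω₀) = (0.0286, 0.0715, 0.0363)
τ = I·(Δω/dt) + ω₀×(Iω₀) = (0.1500, -0.0300, 0.1600)

τ = (0.1500, -0.0300, 0.1600)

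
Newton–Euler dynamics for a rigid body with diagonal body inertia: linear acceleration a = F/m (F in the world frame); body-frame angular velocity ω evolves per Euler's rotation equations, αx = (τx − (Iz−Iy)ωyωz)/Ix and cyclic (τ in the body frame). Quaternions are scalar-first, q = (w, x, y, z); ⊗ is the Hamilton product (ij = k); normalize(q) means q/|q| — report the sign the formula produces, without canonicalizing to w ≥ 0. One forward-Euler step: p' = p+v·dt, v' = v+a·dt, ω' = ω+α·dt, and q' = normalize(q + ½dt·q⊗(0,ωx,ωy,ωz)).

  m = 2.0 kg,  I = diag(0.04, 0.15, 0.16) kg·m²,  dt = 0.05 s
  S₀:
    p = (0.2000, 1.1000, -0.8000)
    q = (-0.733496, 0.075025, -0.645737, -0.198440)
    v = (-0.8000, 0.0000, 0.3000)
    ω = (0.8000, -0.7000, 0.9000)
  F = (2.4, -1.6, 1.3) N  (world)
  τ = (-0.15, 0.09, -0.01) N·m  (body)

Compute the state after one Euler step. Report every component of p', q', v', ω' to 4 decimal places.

new position p' = (0.1600, 1.1000, -0.7850)
v' = v + a·dt = (-0.7400, -0.0400, 0.3325)
(τ − ω×Iω)/I = (-3.5925, 1.1760, 0.3225)
new body rate ω' = (0.6204, -0.6412, 0.9161)
q⊗(0,ω) = (-0.3334399, -1.3068681, 0.2871727, -0.1960743)
updated quaternion q' = (-0.7414, 0.0423, -0.6382, -0.2032)

p' = (0.1600, 1.1000, -0.7850)
q' = (-0.7414, 0.0423, -0.6382, -0.2032)
v' = (-0.7400, -0.0400, 0.3325)
ω' = (0.6204, -0.6412, 0.9161)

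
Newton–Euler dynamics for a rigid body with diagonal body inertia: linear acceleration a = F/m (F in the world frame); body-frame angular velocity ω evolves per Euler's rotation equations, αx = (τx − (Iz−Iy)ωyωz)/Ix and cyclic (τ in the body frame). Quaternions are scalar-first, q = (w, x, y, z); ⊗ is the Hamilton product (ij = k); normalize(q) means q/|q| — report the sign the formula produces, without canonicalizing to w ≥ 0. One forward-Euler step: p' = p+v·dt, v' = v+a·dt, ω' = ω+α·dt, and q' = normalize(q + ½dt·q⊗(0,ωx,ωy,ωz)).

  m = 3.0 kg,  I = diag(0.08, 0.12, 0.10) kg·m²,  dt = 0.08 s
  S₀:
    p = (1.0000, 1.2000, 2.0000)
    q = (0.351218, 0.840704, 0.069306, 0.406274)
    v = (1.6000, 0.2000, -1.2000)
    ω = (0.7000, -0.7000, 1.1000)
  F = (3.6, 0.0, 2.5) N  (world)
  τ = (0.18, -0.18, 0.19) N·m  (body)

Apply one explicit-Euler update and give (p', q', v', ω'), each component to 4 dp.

p' = p + v·dt = (1.1280, 1.2160, 1.9040)
v + (F/m)dt = (1.6960, 0.2000, -1.1333)
ω×(Iω) gyroscopic = (0.0154, -0.0154, -0.0196)
α = I⁻¹(τ − ω×Iω) = (2.0575, -1.3717, 2.0960)
ω' = ω + α·dt = (0.8646, -0.8097, 1.2677)
Hamilton product q⊗(0,ω) = (-0.9868800, 0.6064810, -0.8862352, -0.2506672)
updated quaternion q' = (0.3112, 0.8635, 0.0338, 0.3956)

p' = (1.1280, 1.2160, 1.9040)
q' = (0.3112, 0.8635, 0.0338, 0.3956)
v' = (1.6960, 0.2000, -1.1333)
ω' = (0.8646, -0.8097, 1.2677)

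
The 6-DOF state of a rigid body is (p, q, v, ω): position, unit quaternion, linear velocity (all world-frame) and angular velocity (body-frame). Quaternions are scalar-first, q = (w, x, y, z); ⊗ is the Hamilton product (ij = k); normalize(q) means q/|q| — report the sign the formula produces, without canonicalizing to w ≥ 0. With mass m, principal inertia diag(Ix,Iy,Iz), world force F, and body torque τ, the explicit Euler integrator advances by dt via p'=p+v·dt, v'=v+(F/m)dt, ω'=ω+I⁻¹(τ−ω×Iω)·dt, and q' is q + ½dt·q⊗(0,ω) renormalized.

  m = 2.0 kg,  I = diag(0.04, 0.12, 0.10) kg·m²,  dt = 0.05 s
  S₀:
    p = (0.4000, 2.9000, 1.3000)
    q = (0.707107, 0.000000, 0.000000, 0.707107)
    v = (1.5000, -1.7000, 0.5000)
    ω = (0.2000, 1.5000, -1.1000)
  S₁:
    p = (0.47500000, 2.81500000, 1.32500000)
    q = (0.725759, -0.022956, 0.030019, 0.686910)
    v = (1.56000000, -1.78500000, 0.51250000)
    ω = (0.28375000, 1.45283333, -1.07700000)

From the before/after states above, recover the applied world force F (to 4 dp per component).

velocity change Δv = (0.06000000, -0.08500000, 0.01250000)
m·(v₁−v₀)/dt = (2.4000, -3.4000, 0.5000)

F = (2.4000, -3.4000, 0.5000)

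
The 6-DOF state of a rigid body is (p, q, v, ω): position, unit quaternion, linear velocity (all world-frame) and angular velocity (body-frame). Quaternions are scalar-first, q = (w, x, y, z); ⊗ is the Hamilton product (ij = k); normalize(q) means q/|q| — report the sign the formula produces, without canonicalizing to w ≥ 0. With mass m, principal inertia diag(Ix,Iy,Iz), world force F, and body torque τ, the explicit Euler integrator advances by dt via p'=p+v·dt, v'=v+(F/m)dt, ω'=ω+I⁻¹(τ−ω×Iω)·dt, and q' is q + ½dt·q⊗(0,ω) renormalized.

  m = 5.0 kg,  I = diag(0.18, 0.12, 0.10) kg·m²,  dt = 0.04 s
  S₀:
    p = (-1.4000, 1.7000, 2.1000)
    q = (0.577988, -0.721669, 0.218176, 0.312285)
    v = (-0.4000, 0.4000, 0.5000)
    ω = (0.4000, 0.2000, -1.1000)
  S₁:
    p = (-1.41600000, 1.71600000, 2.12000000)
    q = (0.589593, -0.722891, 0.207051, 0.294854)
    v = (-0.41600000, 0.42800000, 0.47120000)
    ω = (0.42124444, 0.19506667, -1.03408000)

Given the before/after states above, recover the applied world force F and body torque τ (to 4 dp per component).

F = (-2.0000, 3.5000, -3.6000)
τ = (0.1000, -0.0500, 0.1600)

rate change Δω = (0.02124444, -0.00493333, 0.06592000)
τ = I·(Δω/dt) + ω₀×(Iω₀) = (0.1000, -0.0500, 0.1600)
v₁ − v₀ = (-0.01600000, 0.02800000, -0.02880000)
m·(v₁−v₀)/dt = (-2.0000, 3.5000, -3.6000)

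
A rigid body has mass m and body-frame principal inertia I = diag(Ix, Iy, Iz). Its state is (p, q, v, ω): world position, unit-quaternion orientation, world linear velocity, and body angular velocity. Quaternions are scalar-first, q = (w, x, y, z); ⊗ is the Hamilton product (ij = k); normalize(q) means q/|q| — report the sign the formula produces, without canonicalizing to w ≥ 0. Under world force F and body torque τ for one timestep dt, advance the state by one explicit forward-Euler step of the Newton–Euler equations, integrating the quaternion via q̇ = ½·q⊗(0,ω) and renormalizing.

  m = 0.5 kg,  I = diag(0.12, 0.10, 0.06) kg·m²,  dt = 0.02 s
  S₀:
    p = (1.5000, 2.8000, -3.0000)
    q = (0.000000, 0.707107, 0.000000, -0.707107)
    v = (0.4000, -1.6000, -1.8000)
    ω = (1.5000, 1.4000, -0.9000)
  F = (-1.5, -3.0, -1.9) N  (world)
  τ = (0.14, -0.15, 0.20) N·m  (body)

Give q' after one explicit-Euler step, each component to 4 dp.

q⊗(0,ω) = (-1.6970568, 0.9899498, -0.4242642, 0.9899498)
updated quaternion q' = (-0.0170, 0.7168, -0.0042, -0.6970)

q' = (-0.0170, 0.7168, -0.0042, -0.6970)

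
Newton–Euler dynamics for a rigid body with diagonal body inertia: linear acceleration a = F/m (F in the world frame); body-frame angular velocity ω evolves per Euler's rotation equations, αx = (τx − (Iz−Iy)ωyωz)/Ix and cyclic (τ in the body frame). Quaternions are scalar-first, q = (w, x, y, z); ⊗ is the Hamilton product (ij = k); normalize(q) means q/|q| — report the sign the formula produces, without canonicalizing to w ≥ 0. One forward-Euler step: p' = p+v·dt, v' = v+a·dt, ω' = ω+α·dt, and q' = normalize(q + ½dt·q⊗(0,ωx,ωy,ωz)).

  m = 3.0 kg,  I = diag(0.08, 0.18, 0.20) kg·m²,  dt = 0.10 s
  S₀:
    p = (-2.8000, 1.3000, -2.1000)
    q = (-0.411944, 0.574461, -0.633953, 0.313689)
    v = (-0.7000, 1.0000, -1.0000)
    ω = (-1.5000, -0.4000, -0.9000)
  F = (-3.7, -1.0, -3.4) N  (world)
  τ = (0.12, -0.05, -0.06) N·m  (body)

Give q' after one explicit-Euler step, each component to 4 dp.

q' = (-0.3660, 0.6376, -0.6209, 0.2721)

2q̇ = q⊗(0,ω) = (0.8904304, 1.3139493, 0.2112590, -0.8099643)
q + ½dt·q⊗(0,ω), renormalized = (-0.3660, 0.6376, -0.6209, 0.2721)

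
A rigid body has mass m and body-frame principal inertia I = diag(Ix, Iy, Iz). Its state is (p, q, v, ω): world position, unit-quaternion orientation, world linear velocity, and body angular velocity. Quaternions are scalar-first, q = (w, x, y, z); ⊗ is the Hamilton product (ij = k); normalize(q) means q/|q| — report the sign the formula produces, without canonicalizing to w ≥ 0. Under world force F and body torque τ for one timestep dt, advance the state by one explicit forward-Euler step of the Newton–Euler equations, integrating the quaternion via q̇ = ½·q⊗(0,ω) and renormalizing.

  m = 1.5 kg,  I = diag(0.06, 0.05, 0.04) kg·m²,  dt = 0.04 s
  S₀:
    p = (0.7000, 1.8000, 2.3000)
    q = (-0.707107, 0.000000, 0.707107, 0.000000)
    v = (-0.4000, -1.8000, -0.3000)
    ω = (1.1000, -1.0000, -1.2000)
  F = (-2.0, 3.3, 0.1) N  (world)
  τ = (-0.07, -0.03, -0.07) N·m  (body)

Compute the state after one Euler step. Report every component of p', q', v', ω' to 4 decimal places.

p' = (0.6840, 1.7280, 2.2880)
q' = (-0.6925, -0.0325, 0.7207, 0.0014)
v' = (-0.4533, -1.7120, -0.2973)
ω' = (1.0613, -1.0029, -1.2810)

ω×(Iω) gyroscopic = (-0.0120, -0.0264, 0.0110)
α = I⁻¹(τ − ω×Iω) = (-0.9667, -0.0720, -2.0250)
ω' = ω + α·dt = (1.0613, -1.0029, -1.2810)
Hamilton product q⊗(0,ω) = (0.7071070, -1.6263461, 0.7071070, 0.0707107)
q + ½dt·q⊗(0,ω), renormalized = (-0.6925, -0.0325, 0.7207, 0.0014)
a = (-1.3333, 2.2000, 0.0667)
p' = p + v·dt = (0.6840, 1.7280, 2.2880)
v + (F/m)dt = (-0.4533, -1.7120, -0.2973)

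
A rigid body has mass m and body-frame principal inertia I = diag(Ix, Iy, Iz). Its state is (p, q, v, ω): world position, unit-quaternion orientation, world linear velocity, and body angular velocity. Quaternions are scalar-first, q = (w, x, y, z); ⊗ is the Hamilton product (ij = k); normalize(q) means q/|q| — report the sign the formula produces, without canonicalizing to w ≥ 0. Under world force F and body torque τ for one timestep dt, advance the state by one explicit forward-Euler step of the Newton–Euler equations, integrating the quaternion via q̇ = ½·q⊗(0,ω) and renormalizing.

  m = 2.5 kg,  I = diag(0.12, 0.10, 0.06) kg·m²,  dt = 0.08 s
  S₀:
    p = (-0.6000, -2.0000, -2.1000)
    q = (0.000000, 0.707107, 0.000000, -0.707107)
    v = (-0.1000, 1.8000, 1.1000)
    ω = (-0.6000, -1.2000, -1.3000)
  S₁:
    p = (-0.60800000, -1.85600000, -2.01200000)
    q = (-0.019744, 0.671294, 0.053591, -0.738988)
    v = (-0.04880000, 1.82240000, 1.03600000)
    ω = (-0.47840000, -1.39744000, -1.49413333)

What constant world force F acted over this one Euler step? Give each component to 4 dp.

F = (1.6000, 0.7000, -2.0000)

v₁ − v₀ = (0.05120000, 0.02240000, -0.06400000)
F = m·Δv/dt = (1.6000, 0.7000, -2.0000)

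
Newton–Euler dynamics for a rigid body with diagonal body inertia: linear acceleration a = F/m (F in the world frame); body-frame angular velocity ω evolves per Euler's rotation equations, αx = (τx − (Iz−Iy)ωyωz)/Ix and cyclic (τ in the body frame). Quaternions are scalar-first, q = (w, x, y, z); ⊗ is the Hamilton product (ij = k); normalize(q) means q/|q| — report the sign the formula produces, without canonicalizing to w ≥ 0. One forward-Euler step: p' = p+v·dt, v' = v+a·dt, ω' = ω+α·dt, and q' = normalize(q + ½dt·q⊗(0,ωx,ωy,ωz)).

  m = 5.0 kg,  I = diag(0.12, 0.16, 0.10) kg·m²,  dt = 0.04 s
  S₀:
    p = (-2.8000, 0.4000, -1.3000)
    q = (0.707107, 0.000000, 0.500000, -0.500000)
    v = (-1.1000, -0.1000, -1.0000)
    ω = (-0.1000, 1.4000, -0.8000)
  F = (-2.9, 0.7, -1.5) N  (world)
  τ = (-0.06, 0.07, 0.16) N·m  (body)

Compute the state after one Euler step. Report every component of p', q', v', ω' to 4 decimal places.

p' = (-2.8440, 0.3960, -1.3400)
q' = (0.6847, 0.0046, 0.5205, -0.5100)
v' = (-1.1232, -0.0944, -1.0120)
ω' = (-0.1424, 1.4171, -0.7338)

linear accel F/m = (-0.5800, 0.1400, -0.3000)
new position p' = (-2.8440, 0.3960, -1.3400)
v' = v + a·dt = (-1.1232, -0.0944, -1.0120)
precession coupling ω×(Iω) = (0.0672, 0.0016, -0.0056)
(τ − ω×Iω)/I = (-1.0600, 0.4275, 1.6560)
ω' = ω + α·dt = (-0.1424, 1.4171, -0.7338)
q⊗(0,ω) = (-1.1000000, 0.2292893, 1.0399498, -0.5156856)
q' = normalize(q + ½dt·q⊗(0,ω)) = (0.6847, 0.0046, 0.5205, -0.5100)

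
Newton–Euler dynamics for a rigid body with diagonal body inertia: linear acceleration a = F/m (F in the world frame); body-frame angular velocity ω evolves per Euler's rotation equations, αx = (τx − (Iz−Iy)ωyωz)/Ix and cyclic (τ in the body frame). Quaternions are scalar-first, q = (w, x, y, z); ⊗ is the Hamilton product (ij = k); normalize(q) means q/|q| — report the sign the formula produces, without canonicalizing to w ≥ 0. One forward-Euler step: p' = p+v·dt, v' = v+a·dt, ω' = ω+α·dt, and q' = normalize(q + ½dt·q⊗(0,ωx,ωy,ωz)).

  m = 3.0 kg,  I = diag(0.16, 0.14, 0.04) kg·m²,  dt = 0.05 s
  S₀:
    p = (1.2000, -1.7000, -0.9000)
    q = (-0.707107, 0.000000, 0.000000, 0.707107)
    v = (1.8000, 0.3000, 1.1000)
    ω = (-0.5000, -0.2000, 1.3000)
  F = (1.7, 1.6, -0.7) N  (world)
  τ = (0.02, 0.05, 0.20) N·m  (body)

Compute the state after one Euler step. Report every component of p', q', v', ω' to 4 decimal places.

p' = (1.2900, -1.6850, -0.8450)
q' = (-0.7296, 0.0124, -0.0053, 0.6837)
v' = (1.8283, 0.3267, 1.0883)
ω' = (-0.5019, -0.1543, 1.5525)

p + v·dt = (1.2900, -1.6850, -0.8450)
v' = v + a·dt = (1.8283, 0.3267, 1.0883)
angular accel α = (-0.0375, 0.9143, 5.0500)
ω + α·dt = (-0.5019, -0.1543, 1.5525)
2q̇ = q⊗(0,ω) = (-0.9192391, 0.4949749, -0.2121321, -0.9192391)
q + ½dt·q⊗(0,ω), renormalized = (-0.7296, 0.0124, -0.0053, 0.6837)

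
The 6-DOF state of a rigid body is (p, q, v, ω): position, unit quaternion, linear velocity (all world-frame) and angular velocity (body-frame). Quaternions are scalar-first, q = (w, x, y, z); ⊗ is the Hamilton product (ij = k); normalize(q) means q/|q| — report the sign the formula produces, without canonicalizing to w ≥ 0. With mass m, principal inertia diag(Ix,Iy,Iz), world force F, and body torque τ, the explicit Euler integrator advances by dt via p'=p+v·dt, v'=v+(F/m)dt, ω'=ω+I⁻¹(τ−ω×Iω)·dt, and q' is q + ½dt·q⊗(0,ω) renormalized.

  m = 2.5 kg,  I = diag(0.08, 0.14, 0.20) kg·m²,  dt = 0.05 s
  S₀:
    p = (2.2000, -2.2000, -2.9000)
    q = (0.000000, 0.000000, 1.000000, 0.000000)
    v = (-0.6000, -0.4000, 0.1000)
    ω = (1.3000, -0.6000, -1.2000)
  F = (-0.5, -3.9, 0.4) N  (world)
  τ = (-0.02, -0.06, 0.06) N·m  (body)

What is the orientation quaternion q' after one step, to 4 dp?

q⊗(0,ω) = (0.6000000, -1.2000000, 0.0000000, -1.3000000)
q + ½dt·q⊗(0,ω), renormalized = (0.0150, -0.0300, 0.9989, -0.0325)

q' = (0.0150, -0.0300, 0.9989, -0.0325)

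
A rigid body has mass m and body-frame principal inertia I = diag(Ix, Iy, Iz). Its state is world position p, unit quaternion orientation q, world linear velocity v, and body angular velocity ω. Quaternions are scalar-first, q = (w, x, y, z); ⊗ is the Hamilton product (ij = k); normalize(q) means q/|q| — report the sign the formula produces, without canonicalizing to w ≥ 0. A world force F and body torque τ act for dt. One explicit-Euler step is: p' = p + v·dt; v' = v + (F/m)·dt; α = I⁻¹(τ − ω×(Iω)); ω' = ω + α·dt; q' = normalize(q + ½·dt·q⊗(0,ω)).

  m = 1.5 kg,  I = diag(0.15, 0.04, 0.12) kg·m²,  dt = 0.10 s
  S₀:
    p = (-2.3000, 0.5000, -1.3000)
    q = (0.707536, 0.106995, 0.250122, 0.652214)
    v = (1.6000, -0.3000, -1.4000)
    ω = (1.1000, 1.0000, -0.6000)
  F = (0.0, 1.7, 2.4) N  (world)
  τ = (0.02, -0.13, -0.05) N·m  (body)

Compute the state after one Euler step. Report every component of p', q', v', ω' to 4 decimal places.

precession coupling ω×(Iω) = (-0.0480, -0.0198, -0.1210)
angular accel α = (0.4533, -2.7550, 0.5917)
ω + α·dt = (1.1453, 0.7245, -0.5408)
2q̇ = q⊗(0,ω) = (0.0235119, -0.0239976, 1.4891684, -0.5926608)
updated quaternion q' = (0.7064, 0.1055, 0.3235, 0.6206)
p + v·dt = (-2.1400, 0.4700, -1.4400)
v' = v + a·dt = (1.6000, -0.1867, -1.2400)

p' = (-2.1400, 0.4700, -1.4400)
q' = (0.7064, 0.1055, 0.3235, 0.6206)
v' = (1.6000, -0.1867, -1.2400)
ω' = (1.1453, 0.7245, -0.5408)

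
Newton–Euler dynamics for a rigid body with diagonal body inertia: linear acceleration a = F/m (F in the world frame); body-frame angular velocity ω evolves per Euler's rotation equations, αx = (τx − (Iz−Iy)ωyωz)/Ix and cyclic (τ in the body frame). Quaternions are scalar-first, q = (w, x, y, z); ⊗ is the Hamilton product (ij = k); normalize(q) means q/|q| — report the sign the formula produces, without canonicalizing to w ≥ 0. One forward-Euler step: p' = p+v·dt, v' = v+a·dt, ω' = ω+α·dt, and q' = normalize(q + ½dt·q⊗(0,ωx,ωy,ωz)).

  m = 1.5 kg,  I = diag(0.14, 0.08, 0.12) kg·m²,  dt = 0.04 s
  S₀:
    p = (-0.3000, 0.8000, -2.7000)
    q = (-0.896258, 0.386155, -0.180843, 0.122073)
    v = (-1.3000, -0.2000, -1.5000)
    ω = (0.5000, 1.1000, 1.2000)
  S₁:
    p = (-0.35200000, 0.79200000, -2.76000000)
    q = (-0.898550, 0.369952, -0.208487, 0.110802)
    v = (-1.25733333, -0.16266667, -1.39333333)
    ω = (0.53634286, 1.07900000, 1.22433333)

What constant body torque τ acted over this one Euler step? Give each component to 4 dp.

τ = (0.1800, -0.0300, 0.0400)

ω₁ − ω₀ = (0.03634286, -0.02100000, 0.02433333)
τ = I·(Δω/dt) + ω₀×(Iω₀) = (0.1800, -0.0300, 0.0400)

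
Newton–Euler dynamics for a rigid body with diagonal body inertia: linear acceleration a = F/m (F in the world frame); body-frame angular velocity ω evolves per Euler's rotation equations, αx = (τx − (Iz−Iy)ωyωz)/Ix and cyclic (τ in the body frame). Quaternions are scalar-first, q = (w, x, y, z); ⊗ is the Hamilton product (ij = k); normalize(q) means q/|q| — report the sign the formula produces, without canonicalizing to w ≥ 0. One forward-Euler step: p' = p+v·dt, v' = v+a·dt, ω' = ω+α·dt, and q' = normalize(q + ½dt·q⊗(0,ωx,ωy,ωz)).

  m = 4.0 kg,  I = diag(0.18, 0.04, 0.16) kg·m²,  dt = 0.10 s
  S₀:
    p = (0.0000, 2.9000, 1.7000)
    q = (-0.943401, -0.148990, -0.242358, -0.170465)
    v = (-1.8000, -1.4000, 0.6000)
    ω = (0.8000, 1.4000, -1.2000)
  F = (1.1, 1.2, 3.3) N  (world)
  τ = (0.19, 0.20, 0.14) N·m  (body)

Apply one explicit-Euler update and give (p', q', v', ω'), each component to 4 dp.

angular accel α = (2.1756, 5.4800, 1.8550)
new body rate ω' = (1.0176, 1.9480, -1.0145)
q⊗(0,ω) = (0.2539352, -0.2252402, -1.6359214, 1.1173816)
q' = normalize(q + ½dt·q⊗(0,ω)) = (-0.9260, -0.1594, -0.3225, -0.1140)
a = F/m = (0.2750, 0.3000, 0.8250)
new position p' = (-0.1800, 2.7600, 1.7600)
new velocity v' = (-1.7725, -1.3700, 0.6825)

p' = (-0.1800, 2.7600, 1.7600)
q' = (-0.9260, -0.1594, -0.3225, -0.1140)
v' = (-1.7725, -1.3700, 0.6825)
ω' = (1.0176, 1.9480, -1.0145)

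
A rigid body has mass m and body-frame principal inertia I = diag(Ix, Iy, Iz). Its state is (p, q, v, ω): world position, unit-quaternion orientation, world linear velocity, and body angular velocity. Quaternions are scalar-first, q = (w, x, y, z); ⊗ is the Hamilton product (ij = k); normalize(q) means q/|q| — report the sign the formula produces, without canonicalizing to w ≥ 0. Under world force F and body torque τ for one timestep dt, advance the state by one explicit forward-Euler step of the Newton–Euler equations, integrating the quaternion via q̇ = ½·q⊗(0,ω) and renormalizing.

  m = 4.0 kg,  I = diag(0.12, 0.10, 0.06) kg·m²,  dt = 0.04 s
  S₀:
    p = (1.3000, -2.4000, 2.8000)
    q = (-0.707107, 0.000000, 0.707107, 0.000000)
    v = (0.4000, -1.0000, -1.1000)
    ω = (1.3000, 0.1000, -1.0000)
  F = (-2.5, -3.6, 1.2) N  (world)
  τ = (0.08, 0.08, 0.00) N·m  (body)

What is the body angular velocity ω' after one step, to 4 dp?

ω×(Iω) gyroscopic = (0.0040, -0.0780, -0.0026)
α = I⁻¹(τ − ω×Iω) = (0.6333, 1.5800, 0.0433)
ω + α·dt = (1.3253, 0.1632, -0.9983)

ω' = (1.3253, 0.1632, -0.9983)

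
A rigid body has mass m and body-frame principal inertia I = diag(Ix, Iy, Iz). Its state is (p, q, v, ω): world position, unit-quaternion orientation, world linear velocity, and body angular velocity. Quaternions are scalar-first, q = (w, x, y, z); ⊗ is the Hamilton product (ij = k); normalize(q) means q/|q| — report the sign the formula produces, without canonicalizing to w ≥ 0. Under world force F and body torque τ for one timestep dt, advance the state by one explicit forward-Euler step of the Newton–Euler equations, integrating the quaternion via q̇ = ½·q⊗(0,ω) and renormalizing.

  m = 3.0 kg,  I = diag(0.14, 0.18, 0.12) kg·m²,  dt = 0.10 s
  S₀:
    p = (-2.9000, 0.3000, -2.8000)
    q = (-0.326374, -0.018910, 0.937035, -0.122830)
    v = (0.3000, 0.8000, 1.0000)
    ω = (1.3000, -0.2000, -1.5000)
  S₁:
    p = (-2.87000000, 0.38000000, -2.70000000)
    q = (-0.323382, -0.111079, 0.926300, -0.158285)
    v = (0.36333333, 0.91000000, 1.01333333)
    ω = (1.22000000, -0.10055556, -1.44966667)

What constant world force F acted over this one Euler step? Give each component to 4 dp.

v₁ − v₀ = (0.06333333, 0.11000000, 0.01333333)
m·(v₁−v₀)/dt = (1.9000, 3.3000, 0.4000)

F = (1.9000, 3.3000, 0.4000)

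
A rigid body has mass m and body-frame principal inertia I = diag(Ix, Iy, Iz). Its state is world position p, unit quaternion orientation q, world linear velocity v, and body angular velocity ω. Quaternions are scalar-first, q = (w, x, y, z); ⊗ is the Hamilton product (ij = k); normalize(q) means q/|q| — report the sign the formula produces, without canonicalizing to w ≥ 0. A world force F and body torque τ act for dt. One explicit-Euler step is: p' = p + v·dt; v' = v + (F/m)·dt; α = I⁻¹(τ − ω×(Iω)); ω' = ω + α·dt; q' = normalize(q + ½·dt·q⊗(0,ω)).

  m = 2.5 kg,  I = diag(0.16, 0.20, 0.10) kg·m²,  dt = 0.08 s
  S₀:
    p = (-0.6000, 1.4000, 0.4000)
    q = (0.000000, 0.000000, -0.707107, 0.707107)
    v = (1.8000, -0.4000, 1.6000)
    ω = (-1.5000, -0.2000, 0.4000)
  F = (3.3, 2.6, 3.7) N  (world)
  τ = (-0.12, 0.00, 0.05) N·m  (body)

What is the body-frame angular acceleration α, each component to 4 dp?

α = (-0.8000, 0.1800, 0.3800)

gyro term ω×Iω = (0.0080, -0.0360, 0.0120)
α = I⁻¹(τ − ω×Iω) = (-0.8000, 0.1800, 0.3800)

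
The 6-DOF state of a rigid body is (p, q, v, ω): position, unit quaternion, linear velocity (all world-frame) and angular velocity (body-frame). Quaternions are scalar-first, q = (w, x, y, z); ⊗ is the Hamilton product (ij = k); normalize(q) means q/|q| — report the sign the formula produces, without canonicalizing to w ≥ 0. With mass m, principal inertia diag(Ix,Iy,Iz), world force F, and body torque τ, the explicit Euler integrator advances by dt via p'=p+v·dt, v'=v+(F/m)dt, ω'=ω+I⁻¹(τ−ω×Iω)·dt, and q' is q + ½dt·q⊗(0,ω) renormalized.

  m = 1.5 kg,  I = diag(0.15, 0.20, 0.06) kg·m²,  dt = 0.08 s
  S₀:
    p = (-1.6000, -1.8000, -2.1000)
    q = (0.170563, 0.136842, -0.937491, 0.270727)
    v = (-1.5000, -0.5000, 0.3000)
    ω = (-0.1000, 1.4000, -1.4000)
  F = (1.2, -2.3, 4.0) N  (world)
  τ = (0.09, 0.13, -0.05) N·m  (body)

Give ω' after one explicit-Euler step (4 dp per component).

ω' = (-0.1983, 1.4470, -1.4573)

precession coupling ω×(Iω) = (0.2744, 0.0126, -0.0070)
angular accel α = (-1.2293, 0.5870, -0.7167)
new body rate ω' = (-0.1983, 1.4470, -1.4573)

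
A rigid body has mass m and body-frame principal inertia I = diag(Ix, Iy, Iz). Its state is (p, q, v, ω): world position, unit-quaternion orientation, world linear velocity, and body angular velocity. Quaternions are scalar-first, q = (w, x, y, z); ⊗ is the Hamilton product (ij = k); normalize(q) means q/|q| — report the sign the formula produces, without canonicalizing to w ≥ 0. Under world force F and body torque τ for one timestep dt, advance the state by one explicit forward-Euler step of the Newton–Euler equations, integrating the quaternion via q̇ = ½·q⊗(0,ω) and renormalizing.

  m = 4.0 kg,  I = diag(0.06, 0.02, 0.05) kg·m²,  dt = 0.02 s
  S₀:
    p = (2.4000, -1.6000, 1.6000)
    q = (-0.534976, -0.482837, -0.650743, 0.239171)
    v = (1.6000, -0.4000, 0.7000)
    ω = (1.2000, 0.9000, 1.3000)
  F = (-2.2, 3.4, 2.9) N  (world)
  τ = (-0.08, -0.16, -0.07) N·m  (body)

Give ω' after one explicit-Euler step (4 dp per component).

ω×(Iω) gyroscopic = (0.0351, 0.0156, -0.0432)
α = I⁻¹(τ − ω×Iω) = (-1.9183, -8.7800, -0.5360)
ω + α·dt = (1.1616, 0.7244, 1.2893)

ω' = (1.1616, 0.7244, 1.2893)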